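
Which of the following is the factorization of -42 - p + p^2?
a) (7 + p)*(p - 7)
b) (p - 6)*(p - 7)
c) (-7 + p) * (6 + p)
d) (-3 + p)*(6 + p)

We need to factor -42 - p + p^2.
The factored form is (-7 + p) * (6 + p).
c) (-7 + p) * (6 + p)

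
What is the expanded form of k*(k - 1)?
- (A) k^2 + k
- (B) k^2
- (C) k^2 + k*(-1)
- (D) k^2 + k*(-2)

Expanding k*(k - 1):
= k^2 + k*(-1)
C) k^2 + k*(-1)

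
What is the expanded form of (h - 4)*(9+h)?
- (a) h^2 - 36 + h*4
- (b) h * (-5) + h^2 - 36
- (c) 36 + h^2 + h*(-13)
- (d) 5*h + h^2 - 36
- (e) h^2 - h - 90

Expanding (h - 4)*(9+h):
= 5*h + h^2 - 36
d) 5*h + h^2 - 36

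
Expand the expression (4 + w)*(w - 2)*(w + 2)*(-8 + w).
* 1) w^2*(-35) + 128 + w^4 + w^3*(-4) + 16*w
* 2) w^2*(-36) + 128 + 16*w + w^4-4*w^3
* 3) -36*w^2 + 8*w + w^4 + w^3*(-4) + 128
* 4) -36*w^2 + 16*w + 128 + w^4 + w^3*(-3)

Expanding (4 + w)*(w - 2)*(w + 2)*(-8 + w):
= w^2*(-36) + 128 + 16*w + w^4-4*w^3
2) w^2*(-36) + 128 + 16*w + w^4-4*w^3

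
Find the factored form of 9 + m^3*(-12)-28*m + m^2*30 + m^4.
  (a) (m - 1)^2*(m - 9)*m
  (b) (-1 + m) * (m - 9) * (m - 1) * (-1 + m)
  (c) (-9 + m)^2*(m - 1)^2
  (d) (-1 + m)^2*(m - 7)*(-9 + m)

We need to factor 9 + m^3*(-12)-28*m + m^2*30 + m^4.
The factored form is (-1 + m) * (m - 9) * (m - 1) * (-1 + m).
b) (-1 + m) * (m - 9) * (m - 1) * (-1 + m)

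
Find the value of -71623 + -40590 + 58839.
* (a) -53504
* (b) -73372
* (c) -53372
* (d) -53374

First: -71623 + -40590 = -112213
Then: -112213 + 58839 = -53374
d) -53374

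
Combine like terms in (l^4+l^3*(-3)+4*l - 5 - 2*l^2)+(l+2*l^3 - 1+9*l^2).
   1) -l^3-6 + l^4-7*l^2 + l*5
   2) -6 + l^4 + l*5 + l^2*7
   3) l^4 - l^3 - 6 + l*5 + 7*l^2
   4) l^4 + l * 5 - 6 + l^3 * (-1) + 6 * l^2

Adding the polynomials and combining like terms:
(l^4 + l^3*(-3) + 4*l - 5 - 2*l^2) + (l + 2*l^3 - 1 + 9*l^2)
= l^4 - l^3 - 6 + l*5 + 7*l^2
3) l^4 - l^3 - 6 + l*5 + 7*l^2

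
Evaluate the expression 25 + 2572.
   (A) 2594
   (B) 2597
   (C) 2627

25 + 2572 = 2597
B) 2597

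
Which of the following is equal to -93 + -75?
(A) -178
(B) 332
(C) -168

-93 + -75 = -168
C) -168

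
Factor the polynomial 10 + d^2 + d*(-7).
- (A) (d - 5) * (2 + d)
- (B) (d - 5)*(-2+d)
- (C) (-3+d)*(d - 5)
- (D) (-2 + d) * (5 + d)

We need to factor 10 + d^2 + d*(-7).
The factored form is (d - 5)*(-2+d).
B) (d - 5)*(-2+d)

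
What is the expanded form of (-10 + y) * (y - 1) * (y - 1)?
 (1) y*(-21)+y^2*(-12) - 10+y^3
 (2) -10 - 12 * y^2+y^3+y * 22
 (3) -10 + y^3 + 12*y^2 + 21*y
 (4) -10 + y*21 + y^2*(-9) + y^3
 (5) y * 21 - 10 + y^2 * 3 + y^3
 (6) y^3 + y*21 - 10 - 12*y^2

Expanding (-10 + y) * (y - 1) * (y - 1):
= y^3 + y*21 - 10 - 12*y^2
6) y^3 + y*21 - 10 - 12*y^2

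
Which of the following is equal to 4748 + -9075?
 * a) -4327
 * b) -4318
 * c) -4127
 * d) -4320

4748 + -9075 = -4327
a) -4327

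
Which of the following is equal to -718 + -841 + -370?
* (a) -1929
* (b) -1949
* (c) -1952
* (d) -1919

First: -718 + -841 = -1559
Then: -1559 + -370 = -1929
a) -1929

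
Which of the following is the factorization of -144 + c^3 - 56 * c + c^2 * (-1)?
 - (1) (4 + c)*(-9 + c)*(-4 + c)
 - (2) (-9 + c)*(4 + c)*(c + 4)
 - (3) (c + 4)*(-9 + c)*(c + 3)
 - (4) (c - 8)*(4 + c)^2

We need to factor -144 + c^3 - 56 * c + c^2 * (-1).
The factored form is (-9 + c)*(4 + c)*(c + 4).
2) (-9 + c)*(4 + c)*(c + 4)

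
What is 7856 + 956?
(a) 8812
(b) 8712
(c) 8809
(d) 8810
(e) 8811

7856 + 956 = 8812
a) 8812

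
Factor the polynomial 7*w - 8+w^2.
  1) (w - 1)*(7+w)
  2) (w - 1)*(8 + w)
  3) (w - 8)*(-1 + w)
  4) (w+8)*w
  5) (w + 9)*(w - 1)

We need to factor 7*w - 8+w^2.
The factored form is (w - 1)*(8 + w).
2) (w - 1)*(8 + w)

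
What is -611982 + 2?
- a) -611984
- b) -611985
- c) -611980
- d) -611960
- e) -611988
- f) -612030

-611982 + 2 = -611980
c) -611980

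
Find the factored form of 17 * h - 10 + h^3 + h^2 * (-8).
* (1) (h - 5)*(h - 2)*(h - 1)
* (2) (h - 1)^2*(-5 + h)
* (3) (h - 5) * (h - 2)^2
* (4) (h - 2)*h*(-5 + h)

We need to factor 17 * h - 10 + h^3 + h^2 * (-8).
The factored form is (h - 5)*(h - 2)*(h - 1).
1) (h - 5)*(h - 2)*(h - 1)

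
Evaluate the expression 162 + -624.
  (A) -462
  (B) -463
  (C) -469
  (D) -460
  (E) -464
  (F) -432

162 + -624 = -462
A) -462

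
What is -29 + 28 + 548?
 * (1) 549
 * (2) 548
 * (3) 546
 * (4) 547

First: -29 + 28 = -1
Then: -1 + 548 = 547
4) 547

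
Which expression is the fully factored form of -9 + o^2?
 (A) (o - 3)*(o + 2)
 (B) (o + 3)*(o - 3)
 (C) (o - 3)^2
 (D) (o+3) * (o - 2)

We need to factor -9 + o^2.
The factored form is (o + 3)*(o - 3).
B) (o + 3)*(o - 3)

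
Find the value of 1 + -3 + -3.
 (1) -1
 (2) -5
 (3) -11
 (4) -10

First: 1 + -3 = -2
Then: -2 + -3 = -5
2) -5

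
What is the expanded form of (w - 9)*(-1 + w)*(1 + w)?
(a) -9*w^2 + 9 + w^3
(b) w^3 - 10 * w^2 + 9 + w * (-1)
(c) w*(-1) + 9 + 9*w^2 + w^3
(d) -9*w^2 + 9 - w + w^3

Expanding (w - 9)*(-1 + w)*(1 + w):
= -9*w^2 + 9 - w + w^3
d) -9*w^2 + 9 - w + w^3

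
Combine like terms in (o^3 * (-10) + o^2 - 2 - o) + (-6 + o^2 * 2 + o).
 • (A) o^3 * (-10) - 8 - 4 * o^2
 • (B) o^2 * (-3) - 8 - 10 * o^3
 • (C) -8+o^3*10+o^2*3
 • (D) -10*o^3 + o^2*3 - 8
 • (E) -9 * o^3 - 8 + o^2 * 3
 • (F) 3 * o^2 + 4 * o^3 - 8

Adding the polynomials and combining like terms:
(o^3*(-10) + o^2 - 2 - o) + (-6 + o^2*2 + o)
= -10*o^3 + o^2*3 - 8
D) -10*o^3 + o^2*3 - 8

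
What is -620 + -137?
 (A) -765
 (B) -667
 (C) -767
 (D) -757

-620 + -137 = -757
D) -757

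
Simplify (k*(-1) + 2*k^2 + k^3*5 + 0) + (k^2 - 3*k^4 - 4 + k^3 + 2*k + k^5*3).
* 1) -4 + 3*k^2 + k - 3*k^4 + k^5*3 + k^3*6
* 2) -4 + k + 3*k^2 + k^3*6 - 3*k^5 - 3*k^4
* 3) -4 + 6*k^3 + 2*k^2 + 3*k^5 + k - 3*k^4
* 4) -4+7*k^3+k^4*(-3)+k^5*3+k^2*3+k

Adding the polynomials and combining like terms:
(k*(-1) + 2*k^2 + k^3*5 + 0) + (k^2 - 3*k^4 - 4 + k^3 + 2*k + k^5*3)
= -4 + 3*k^2 + k - 3*k^4 + k^5*3 + k^3*6
1) -4 + 3*k^2 + k - 3*k^4 + k^5*3 + k^3*6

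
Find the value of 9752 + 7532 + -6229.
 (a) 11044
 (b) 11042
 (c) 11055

First: 9752 + 7532 = 17284
Then: 17284 + -6229 = 11055
c) 11055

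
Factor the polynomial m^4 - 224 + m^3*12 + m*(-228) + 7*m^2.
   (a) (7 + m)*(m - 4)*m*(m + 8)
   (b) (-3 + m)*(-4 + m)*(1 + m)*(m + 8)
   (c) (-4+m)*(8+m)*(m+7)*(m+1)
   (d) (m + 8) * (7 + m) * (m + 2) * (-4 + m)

We need to factor m^4 - 224 + m^3*12 + m*(-228) + 7*m^2.
The factored form is (-4+m)*(8+m)*(m+7)*(m+1).
c) (-4+m)*(8+m)*(m+7)*(m+1)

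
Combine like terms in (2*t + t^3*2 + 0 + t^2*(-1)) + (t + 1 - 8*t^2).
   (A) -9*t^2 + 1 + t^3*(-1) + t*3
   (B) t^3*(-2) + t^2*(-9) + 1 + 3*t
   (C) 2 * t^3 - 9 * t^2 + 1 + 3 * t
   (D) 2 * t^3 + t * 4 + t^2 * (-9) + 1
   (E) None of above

Adding the polynomials and combining like terms:
(2*t + t^3*2 + 0 + t^2*(-1)) + (t + 1 - 8*t^2)
= 2 * t^3 - 9 * t^2 + 1 + 3 * t
C) 2 * t^3 - 9 * t^2 + 1 + 3 * t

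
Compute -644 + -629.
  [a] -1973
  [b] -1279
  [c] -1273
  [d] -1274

-644 + -629 = -1273
c) -1273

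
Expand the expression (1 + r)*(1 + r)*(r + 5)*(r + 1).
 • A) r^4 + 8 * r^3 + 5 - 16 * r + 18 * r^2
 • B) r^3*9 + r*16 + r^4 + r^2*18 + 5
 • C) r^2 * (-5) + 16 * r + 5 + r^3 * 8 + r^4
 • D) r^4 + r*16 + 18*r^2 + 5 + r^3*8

Expanding (1 + r)*(1 + r)*(r + 5)*(r + 1):
= r^4 + r*16 + 18*r^2 + 5 + r^3*8
D) r^4 + r*16 + 18*r^2 + 5 + r^3*8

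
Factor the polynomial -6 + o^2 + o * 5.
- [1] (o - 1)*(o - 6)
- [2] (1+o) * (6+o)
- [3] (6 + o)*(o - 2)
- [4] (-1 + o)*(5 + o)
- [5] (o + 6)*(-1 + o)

We need to factor -6 + o^2 + o * 5.
The factored form is (o + 6)*(-1 + o).
5) (o + 6)*(-1 + o)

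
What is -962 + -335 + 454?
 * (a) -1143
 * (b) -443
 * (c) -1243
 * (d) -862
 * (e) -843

First: -962 + -335 = -1297
Then: -1297 + 454 = -843
e) -843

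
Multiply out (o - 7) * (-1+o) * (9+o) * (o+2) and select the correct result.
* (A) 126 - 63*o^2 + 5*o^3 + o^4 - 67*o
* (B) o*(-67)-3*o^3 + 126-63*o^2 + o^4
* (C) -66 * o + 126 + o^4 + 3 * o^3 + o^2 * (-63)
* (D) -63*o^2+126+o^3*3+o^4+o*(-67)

Expanding (o - 7) * (-1+o) * (9+o) * (o+2):
= -63*o^2+126+o^3*3+o^4+o*(-67)
D) -63*o^2+126+o^3*3+o^4+o*(-67)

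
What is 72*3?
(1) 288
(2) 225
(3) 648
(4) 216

72 * 3 = 216
4) 216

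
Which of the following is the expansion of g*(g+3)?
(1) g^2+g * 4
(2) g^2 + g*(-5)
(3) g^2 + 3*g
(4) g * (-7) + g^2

Expanding g*(g+3):
= g^2 + 3*g
3) g^2 + 3*g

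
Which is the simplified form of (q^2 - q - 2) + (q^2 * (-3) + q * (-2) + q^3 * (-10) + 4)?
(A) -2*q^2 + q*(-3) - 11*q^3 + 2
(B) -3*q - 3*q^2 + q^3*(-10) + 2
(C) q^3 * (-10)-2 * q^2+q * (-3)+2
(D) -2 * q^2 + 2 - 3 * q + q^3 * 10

Adding the polynomials and combining like terms:
(q^2 - q - 2) + (q^2*(-3) + q*(-2) + q^3*(-10) + 4)
= q^3 * (-10)-2 * q^2+q * (-3)+2
C) q^3 * (-10)-2 * q^2+q * (-3)+2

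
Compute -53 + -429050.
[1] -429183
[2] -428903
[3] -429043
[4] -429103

-53 + -429050 = -429103
4) -429103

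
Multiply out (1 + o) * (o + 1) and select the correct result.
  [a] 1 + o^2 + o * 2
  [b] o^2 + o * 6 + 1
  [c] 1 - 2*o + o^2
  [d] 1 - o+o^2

Expanding (1 + o) * (o + 1):
= 1 + o^2 + o * 2
a) 1 + o^2 + o * 2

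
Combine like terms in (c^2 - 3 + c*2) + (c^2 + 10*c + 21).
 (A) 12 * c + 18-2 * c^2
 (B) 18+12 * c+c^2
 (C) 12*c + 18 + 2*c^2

Adding the polynomials and combining like terms:
(c^2 - 3 + c*2) + (c^2 + 10*c + 21)
= 12*c + 18 + 2*c^2
C) 12*c + 18 + 2*c^2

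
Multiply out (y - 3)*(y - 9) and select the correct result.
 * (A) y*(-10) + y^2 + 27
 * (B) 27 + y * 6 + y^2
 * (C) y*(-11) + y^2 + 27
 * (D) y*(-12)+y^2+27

Expanding (y - 3)*(y - 9):
= y*(-12)+y^2+27
D) y*(-12)+y^2+27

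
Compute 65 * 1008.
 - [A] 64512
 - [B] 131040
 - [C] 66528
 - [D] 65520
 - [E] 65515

65 * 1008 = 65520
D) 65520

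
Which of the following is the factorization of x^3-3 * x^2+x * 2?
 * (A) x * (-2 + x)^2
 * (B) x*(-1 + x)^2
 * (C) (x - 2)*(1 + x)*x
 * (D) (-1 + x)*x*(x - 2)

We need to factor x^3-3 * x^2+x * 2.
The factored form is (-1 + x)*x*(x - 2).
D) (-1 + x)*x*(x - 2)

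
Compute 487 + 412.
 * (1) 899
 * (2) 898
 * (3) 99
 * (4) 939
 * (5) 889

487 + 412 = 899
1) 899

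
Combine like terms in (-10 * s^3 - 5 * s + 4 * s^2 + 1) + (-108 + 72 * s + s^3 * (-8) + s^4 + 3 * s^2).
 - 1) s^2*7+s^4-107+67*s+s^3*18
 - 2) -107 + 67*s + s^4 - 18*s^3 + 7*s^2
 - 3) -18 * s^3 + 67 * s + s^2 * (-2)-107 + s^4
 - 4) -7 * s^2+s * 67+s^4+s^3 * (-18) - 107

Adding the polynomials and combining like terms:
(-10*s^3 - 5*s + 4*s^2 + 1) + (-108 + 72*s + s^3*(-8) + s^4 + 3*s^2)
= -107 + 67*s + s^4 - 18*s^3 + 7*s^2
2) -107 + 67*s + s^4 - 18*s^3 + 7*s^2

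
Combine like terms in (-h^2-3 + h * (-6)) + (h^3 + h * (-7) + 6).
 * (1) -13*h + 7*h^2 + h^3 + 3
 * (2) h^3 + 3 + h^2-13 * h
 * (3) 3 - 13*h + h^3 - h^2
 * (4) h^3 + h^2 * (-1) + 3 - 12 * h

Adding the polynomials and combining like terms:
(-h^2 - 3 + h*(-6)) + (h^3 + h*(-7) + 6)
= 3 - 13*h + h^3 - h^2
3) 3 - 13*h + h^3 - h^2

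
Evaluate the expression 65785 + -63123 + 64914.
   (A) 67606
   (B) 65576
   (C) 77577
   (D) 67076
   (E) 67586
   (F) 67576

First: 65785 + -63123 = 2662
Then: 2662 + 64914 = 67576
F) 67576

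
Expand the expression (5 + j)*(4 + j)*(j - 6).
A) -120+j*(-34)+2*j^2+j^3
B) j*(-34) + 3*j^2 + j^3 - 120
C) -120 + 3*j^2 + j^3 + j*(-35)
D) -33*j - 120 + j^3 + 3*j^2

Expanding (5 + j)*(4 + j)*(j - 6):
= j*(-34) + 3*j^2 + j^3 - 120
B) j*(-34) + 3*j^2 + j^3 - 120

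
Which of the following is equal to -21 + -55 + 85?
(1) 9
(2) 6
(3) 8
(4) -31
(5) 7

First: -21 + -55 = -76
Then: -76 + 85 = 9
1) 9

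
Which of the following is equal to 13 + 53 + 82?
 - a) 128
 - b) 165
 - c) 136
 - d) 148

First: 13 + 53 = 66
Then: 66 + 82 = 148
d) 148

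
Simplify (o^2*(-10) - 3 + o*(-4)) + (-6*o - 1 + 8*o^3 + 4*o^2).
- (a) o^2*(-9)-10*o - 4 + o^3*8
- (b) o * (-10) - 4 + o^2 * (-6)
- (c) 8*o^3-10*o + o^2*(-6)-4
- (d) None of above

Adding the polynomials and combining like terms:
(o^2*(-10) - 3 + o*(-4)) + (-6*o - 1 + 8*o^3 + 4*o^2)
= 8*o^3-10*o + o^2*(-6)-4
c) 8*o^3-10*o + o^2*(-6)-4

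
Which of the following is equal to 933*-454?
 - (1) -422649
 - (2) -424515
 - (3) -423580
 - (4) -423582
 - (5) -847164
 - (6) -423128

933 * -454 = -423582
4) -423582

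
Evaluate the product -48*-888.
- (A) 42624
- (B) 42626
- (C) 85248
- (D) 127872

-48 * -888 = 42624
A) 42624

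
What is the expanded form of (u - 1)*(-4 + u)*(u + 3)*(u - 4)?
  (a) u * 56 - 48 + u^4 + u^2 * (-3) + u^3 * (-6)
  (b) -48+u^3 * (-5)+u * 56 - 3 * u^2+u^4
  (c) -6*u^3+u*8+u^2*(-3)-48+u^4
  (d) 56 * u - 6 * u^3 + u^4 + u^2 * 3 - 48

Expanding (u - 1)*(-4 + u)*(u + 3)*(u - 4):
= u * 56 - 48 + u^4 + u^2 * (-3) + u^3 * (-6)
a) u * 56 - 48 + u^4 + u^2 * (-3) + u^3 * (-6)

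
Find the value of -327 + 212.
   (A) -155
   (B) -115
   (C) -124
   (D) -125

-327 + 212 = -115
B) -115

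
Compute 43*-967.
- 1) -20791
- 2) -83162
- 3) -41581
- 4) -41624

43 * -967 = -41581
3) -41581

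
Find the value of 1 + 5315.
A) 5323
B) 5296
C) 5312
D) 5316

1 + 5315 = 5316
D) 5316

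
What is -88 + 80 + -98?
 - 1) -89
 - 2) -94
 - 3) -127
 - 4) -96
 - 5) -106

First: -88 + 80 = -8
Then: -8 + -98 = -106
5) -106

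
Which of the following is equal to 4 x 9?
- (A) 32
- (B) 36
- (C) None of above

4 * 9 = 36
B) 36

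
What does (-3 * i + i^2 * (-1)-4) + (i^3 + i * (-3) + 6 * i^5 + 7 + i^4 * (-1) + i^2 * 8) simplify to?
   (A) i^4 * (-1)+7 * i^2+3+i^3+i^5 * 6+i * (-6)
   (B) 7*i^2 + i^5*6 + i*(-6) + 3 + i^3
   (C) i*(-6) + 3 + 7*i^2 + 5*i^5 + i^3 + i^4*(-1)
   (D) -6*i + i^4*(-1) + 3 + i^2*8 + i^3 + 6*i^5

Adding the polynomials and combining like terms:
(-3*i + i^2*(-1) - 4) + (i^3 + i*(-3) + 6*i^5 + 7 + i^4*(-1) + i^2*8)
= i^4 * (-1)+7 * i^2+3+i^3+i^5 * 6+i * (-6)
A) i^4 * (-1)+7 * i^2+3+i^3+i^5 * 6+i * (-6)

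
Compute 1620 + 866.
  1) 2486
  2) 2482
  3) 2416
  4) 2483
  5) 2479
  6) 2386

1620 + 866 = 2486
1) 2486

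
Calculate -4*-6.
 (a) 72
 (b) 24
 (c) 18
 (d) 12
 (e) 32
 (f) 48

-4 * -6 = 24
b) 24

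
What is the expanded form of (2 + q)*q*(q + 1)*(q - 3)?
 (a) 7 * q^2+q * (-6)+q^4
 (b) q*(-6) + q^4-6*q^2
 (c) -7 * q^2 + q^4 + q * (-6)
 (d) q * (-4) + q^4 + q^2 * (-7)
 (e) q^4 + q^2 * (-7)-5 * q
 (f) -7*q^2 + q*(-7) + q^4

Expanding (2 + q)*q*(q + 1)*(q - 3):
= -7 * q^2 + q^4 + q * (-6)
c) -7 * q^2 + q^4 + q * (-6)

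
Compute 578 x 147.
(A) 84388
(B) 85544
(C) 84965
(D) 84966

578 * 147 = 84966
D) 84966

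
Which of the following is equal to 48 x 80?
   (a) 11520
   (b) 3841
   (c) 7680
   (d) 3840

48 * 80 = 3840
d) 3840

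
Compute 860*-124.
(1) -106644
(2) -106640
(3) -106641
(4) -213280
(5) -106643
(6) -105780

860 * -124 = -106640
2) -106640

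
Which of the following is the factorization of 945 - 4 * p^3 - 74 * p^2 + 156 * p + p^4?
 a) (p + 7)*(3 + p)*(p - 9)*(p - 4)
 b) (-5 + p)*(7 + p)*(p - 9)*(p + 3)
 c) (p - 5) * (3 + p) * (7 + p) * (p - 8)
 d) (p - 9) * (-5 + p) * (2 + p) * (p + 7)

We need to factor 945 - 4 * p^3 - 74 * p^2 + 156 * p + p^4.
The factored form is (-5 + p)*(7 + p)*(p - 9)*(p + 3).
b) (-5 + p)*(7 + p)*(p - 9)*(p + 3)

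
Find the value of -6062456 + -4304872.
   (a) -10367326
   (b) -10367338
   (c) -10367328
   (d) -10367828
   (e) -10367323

-6062456 + -4304872 = -10367328
c) -10367328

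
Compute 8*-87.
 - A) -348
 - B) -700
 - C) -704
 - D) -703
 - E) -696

8 * -87 = -696
E) -696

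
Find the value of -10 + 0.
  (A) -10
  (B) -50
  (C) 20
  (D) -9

-10 + 0 = -10
A) -10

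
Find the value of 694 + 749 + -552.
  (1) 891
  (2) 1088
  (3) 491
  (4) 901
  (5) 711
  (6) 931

First: 694 + 749 = 1443
Then: 1443 + -552 = 891
1) 891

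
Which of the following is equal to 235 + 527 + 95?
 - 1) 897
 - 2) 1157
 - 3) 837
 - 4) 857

First: 235 + 527 = 762
Then: 762 + 95 = 857
4) 857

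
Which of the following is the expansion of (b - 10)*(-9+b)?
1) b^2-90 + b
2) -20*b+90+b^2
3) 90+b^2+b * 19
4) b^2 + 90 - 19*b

Expanding (b - 10)*(-9+b):
= b^2 + 90 - 19*b
4) b^2 + 90 - 19*b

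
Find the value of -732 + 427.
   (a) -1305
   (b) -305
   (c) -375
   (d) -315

-732 + 427 = -305
b) -305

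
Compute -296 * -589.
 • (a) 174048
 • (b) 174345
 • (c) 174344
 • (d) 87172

-296 * -589 = 174344
c) 174344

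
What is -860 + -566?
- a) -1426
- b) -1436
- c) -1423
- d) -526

-860 + -566 = -1426
a) -1426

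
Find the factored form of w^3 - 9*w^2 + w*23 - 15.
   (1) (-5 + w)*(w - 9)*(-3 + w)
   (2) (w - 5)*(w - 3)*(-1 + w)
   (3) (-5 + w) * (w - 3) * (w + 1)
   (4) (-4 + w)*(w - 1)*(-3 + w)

We need to factor w^3 - 9*w^2 + w*23 - 15.
The factored form is (w - 5)*(w - 3)*(-1 + w).
2) (w - 5)*(w - 3)*(-1 + w)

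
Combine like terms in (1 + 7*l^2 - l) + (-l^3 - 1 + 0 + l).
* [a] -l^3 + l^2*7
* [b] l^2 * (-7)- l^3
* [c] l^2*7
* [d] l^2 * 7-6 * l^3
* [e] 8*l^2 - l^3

Adding the polynomials and combining like terms:
(1 + 7*l^2 - l) + (-l^3 - 1 + 0 + l)
= -l^3 + l^2*7
a) -l^3 + l^2*7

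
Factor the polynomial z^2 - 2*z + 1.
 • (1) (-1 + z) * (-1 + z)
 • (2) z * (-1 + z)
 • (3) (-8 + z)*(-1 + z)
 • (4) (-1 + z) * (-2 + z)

We need to factor z^2 - 2*z + 1.
The factored form is (-1 + z) * (-1 + z).
1) (-1 + z) * (-1 + z)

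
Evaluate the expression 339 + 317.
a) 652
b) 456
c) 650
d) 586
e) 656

339 + 317 = 656
e) 656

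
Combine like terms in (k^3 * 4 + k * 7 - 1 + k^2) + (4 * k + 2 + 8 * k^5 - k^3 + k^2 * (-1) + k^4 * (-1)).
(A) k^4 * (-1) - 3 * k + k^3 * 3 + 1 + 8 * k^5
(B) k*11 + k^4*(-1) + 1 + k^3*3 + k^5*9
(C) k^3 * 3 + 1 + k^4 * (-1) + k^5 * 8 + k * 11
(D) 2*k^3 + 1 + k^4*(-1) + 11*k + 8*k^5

Adding the polynomials and combining like terms:
(k^3*4 + k*7 - 1 + k^2) + (4*k + 2 + 8*k^5 - k^3 + k^2*(-1) + k^4*(-1))
= k^3 * 3 + 1 + k^4 * (-1) + k^5 * 8 + k * 11
C) k^3 * 3 + 1 + k^4 * (-1) + k^5 * 8 + k * 11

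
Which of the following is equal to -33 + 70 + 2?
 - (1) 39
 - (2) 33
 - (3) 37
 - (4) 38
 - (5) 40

First: -33 + 70 = 37
Then: 37 + 2 = 39
1) 39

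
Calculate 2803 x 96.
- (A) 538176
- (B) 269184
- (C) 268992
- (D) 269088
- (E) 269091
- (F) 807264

2803 * 96 = 269088
D) 269088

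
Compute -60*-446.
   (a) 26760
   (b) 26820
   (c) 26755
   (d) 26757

-60 * -446 = 26760
a) 26760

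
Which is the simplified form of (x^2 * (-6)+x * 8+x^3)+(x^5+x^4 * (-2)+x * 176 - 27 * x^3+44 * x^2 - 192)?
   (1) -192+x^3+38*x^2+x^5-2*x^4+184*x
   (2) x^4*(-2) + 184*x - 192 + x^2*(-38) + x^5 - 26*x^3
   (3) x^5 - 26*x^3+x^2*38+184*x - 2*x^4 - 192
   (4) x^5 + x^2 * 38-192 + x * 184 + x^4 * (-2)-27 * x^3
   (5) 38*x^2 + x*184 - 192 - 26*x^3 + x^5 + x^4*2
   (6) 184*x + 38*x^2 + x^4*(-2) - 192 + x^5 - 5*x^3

Adding the polynomials and combining like terms:
(x^2*(-6) + x*8 + x^3) + (x^5 + x^4*(-2) + x*176 - 27*x^3 + 44*x^2 - 192)
= x^5 - 26*x^3+x^2*38+184*x - 2*x^4 - 192
3) x^5 - 26*x^3+x^2*38+184*x - 2*x^4 - 192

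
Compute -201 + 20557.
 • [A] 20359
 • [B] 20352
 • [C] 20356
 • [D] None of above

-201 + 20557 = 20356
C) 20356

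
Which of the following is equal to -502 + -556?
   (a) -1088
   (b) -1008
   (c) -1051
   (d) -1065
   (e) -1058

-502 + -556 = -1058
e) -1058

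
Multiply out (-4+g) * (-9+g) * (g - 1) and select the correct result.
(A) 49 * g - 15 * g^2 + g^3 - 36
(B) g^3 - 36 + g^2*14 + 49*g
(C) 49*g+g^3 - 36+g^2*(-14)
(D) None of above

Expanding (-4+g) * (-9+g) * (g - 1):
= 49*g+g^3 - 36+g^2*(-14)
C) 49*g+g^3 - 36+g^2*(-14)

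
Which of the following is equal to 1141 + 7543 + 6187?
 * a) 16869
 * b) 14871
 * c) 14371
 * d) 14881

First: 1141 + 7543 = 8684
Then: 8684 + 6187 = 14871
b) 14871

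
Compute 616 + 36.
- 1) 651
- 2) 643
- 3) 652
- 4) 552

616 + 36 = 652
3) 652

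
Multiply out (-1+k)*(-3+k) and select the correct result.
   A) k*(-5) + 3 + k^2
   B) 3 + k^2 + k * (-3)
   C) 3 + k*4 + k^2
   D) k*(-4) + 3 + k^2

Expanding (-1+k)*(-3+k):
= k*(-4) + 3 + k^2
D) k*(-4) + 3 + k^2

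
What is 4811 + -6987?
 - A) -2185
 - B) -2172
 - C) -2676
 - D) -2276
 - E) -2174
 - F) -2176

4811 + -6987 = -2176
F) -2176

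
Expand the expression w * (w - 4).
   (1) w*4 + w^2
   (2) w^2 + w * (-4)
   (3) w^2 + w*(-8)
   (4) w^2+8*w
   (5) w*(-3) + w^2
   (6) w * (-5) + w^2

Expanding w * (w - 4):
= w^2 + w * (-4)
2) w^2 + w * (-4)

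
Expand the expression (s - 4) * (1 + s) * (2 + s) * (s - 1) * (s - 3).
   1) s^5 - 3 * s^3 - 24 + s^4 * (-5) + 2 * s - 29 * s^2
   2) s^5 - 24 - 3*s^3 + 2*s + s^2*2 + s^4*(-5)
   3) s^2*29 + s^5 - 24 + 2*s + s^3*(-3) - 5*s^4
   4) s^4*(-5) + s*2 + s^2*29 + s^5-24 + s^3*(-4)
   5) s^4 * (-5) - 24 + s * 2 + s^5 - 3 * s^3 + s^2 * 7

Expanding (s - 4) * (1 + s) * (2 + s) * (s - 1) * (s - 3):
= s^2*29 + s^5 - 24 + 2*s + s^3*(-3) - 5*s^4
3) s^2*29 + s^5 - 24 + 2*s + s^3*(-3) - 5*s^4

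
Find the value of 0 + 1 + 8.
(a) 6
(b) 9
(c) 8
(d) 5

First: 0 + 1 = 1
Then: 1 + 8 = 9
b) 9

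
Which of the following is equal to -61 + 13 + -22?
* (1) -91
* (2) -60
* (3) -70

First: -61 + 13 = -48
Then: -48 + -22 = -70
3) -70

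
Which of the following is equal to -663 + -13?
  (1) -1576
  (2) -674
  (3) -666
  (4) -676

-663 + -13 = -676
4) -676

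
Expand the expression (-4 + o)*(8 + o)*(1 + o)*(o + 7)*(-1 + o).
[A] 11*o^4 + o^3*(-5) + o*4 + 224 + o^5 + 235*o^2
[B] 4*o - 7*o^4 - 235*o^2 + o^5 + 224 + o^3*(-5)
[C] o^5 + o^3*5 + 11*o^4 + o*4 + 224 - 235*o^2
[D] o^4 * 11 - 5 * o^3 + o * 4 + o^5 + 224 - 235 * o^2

Expanding (-4 + o)*(8 + o)*(1 + o)*(o + 7)*(-1 + o):
= o^4 * 11 - 5 * o^3 + o * 4 + o^5 + 224 - 235 * o^2
D) o^4 * 11 - 5 * o^3 + o * 4 + o^5 + 224 - 235 * o^2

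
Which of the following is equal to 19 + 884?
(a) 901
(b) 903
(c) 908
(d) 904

19 + 884 = 903
b) 903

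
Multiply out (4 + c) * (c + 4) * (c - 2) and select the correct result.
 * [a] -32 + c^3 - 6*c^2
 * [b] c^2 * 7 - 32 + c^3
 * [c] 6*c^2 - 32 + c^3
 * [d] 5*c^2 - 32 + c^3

Expanding (4 + c) * (c + 4) * (c - 2):
= 6*c^2 - 32 + c^3
c) 6*c^2 - 32 + c^3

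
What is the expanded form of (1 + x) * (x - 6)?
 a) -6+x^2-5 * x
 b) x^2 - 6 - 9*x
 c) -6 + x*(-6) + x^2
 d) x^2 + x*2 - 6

Expanding (1 + x) * (x - 6):
= -6+x^2-5 * x
a) -6+x^2-5 * x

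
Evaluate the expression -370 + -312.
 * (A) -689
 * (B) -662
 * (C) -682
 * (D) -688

-370 + -312 = -682
C) -682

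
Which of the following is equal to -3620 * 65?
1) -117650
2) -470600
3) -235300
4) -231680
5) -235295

-3620 * 65 = -235300
3) -235300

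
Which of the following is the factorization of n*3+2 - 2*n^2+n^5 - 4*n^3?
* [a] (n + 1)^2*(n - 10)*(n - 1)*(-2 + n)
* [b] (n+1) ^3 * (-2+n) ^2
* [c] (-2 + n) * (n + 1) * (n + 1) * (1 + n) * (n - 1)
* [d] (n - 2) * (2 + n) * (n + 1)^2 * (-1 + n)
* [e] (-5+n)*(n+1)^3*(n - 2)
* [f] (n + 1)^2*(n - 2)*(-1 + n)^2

We need to factor n*3+2 - 2*n^2+n^5 - 4*n^3.
The factored form is (-2 + n) * (n + 1) * (n + 1) * (1 + n) * (n - 1).
c) (-2 + n) * (n + 1) * (n + 1) * (1 + n) * (n - 1)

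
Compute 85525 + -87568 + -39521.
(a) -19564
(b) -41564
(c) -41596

First: 85525 + -87568 = -2043
Then: -2043 + -39521 = -41564
b) -41564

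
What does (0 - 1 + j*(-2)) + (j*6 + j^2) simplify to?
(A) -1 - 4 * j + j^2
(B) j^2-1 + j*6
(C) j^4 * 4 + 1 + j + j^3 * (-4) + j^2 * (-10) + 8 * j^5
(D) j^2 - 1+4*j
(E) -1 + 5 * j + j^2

Adding the polynomials and combining like terms:
(0 - 1 + j*(-2)) + (j*6 + j^2)
= j^2 - 1+4*j
D) j^2 - 1+4*j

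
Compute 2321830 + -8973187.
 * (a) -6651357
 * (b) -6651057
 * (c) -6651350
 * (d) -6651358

2321830 + -8973187 = -6651357
a) -6651357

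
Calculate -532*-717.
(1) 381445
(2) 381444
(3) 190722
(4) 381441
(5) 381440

-532 * -717 = 381444
2) 381444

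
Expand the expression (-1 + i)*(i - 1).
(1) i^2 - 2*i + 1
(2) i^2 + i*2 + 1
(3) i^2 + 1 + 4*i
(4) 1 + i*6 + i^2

Expanding (-1 + i)*(i - 1):
= i^2 - 2*i + 1
1) i^2 - 2*i + 1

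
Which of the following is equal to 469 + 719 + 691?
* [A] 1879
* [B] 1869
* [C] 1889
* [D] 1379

First: 469 + 719 = 1188
Then: 1188 + 691 = 1879
A) 1879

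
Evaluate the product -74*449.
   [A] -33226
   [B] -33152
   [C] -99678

-74 * 449 = -33226
A) -33226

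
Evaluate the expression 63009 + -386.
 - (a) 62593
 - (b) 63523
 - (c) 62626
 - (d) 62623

63009 + -386 = 62623
d) 62623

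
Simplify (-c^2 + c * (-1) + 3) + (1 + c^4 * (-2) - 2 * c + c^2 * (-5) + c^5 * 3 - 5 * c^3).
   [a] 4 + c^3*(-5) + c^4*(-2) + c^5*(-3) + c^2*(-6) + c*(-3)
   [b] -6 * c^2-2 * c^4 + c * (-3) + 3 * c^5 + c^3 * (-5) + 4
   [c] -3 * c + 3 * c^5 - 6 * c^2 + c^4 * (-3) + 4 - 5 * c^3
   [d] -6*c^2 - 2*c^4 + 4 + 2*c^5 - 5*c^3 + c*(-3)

Adding the polynomials and combining like terms:
(-c^2 + c*(-1) + 3) + (1 + c^4*(-2) - 2*c + c^2*(-5) + c^5*3 - 5*c^3)
= -6 * c^2-2 * c^4 + c * (-3) + 3 * c^5 + c^3 * (-5) + 4
b) -6 * c^2-2 * c^4 + c * (-3) + 3 * c^5 + c^3 * (-5) + 4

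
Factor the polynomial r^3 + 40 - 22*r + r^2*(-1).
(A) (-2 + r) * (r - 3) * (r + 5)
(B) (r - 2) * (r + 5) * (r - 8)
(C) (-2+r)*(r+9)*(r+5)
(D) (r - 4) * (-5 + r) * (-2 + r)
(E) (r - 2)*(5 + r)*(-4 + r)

We need to factor r^3 + 40 - 22*r + r^2*(-1).
The factored form is (r - 2)*(5 + r)*(-4 + r).
E) (r - 2)*(5 + r)*(-4 + r)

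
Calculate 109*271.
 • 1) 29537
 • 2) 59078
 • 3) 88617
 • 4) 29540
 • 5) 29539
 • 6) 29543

109 * 271 = 29539
5) 29539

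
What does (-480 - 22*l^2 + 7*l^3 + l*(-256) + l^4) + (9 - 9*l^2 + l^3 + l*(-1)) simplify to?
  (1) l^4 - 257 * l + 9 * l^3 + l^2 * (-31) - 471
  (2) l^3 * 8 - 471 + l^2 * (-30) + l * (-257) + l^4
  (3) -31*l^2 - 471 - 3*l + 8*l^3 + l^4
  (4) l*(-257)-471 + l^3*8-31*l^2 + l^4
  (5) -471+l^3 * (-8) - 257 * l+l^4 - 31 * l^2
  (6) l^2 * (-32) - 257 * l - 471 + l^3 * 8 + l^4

Adding the polynomials and combining like terms:
(-480 - 22*l^2 + 7*l^3 + l*(-256) + l^4) + (9 - 9*l^2 + l^3 + l*(-1))
= l*(-257)-471 + l^3*8-31*l^2 + l^4
4) l*(-257)-471 + l^3*8-31*l^2 + l^4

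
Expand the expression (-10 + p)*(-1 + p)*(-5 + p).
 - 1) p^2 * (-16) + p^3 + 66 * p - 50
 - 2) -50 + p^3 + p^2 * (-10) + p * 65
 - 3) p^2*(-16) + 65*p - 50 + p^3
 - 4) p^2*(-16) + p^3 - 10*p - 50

Expanding (-10 + p)*(-1 + p)*(-5 + p):
= p^2*(-16) + 65*p - 50 + p^3
3) p^2*(-16) + 65*p - 50 + p^3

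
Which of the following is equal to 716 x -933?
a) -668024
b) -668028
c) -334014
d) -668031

716 * -933 = -668028
b) -668028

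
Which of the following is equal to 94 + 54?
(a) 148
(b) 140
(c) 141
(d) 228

94 + 54 = 148
a) 148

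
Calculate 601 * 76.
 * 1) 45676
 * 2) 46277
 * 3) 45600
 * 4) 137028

601 * 76 = 45676
1) 45676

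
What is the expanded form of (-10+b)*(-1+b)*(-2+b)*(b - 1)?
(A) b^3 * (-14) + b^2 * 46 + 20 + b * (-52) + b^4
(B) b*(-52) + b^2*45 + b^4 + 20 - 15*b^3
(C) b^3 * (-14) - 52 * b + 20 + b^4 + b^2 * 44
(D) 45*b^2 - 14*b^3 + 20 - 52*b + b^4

Expanding (-10+b)*(-1+b)*(-2+b)*(b - 1):
= 45*b^2 - 14*b^3 + 20 - 52*b + b^4
D) 45*b^2 - 14*b^3 + 20 - 52*b + b^4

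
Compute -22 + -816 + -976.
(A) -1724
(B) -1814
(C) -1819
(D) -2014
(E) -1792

First: -22 + -816 = -838
Then: -838 + -976 = -1814
B) -1814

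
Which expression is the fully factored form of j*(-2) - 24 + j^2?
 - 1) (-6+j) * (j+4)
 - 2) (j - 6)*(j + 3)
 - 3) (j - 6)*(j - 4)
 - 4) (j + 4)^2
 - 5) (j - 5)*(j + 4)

We need to factor j*(-2) - 24 + j^2.
The factored form is (-6+j) * (j+4).
1) (-6+j) * (j+4)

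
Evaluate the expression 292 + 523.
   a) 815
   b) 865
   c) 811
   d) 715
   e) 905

292 + 523 = 815
a) 815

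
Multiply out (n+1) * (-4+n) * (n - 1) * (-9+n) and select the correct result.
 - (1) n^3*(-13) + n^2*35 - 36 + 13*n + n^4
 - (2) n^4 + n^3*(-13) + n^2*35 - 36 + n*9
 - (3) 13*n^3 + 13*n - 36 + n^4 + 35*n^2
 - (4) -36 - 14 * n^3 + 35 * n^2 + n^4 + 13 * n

Expanding (n+1) * (-4+n) * (n - 1) * (-9+n):
= n^3*(-13) + n^2*35 - 36 + 13*n + n^4
1) n^3*(-13) + n^2*35 - 36 + 13*n + n^4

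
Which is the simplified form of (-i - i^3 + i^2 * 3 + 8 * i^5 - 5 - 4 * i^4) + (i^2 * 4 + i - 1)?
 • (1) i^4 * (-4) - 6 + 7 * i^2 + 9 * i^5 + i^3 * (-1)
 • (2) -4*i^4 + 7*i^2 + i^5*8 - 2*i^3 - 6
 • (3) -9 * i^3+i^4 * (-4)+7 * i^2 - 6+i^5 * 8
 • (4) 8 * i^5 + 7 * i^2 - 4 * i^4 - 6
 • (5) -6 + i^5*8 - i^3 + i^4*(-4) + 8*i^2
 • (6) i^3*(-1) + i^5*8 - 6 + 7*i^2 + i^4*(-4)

Adding the polynomials and combining like terms:
(-i - i^3 + i^2*3 + 8*i^5 - 5 - 4*i^4) + (i^2*4 + i - 1)
= i^3*(-1) + i^5*8 - 6 + 7*i^2 + i^4*(-4)
6) i^3*(-1) + i^5*8 - 6 + 7*i^2 + i^4*(-4)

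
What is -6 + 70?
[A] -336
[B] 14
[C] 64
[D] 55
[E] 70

-6 + 70 = 64
C) 64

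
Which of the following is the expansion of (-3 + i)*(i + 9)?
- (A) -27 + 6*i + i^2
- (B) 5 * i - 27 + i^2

Expanding (-3 + i)*(i + 9):
= -27 + 6*i + i^2
A) -27 + 6*i + i^2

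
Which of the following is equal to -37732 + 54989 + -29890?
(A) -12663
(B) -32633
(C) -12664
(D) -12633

First: -37732 + 54989 = 17257
Then: 17257 + -29890 = -12633
D) -12633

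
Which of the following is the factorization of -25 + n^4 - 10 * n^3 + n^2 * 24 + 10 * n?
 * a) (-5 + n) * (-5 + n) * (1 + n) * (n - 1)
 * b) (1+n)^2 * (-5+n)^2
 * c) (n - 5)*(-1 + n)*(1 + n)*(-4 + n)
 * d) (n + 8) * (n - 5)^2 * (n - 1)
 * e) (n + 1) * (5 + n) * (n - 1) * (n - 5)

We need to factor -25 + n^4 - 10 * n^3 + n^2 * 24 + 10 * n.
The factored form is (-5 + n) * (-5 + n) * (1 + n) * (n - 1).
a) (-5 + n) * (-5 + n) * (1 + n) * (n - 1)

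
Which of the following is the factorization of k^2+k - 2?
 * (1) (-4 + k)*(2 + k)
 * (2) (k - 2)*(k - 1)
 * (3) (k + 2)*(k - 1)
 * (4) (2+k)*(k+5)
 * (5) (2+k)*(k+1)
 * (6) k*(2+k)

We need to factor k^2+k - 2.
The factored form is (k + 2)*(k - 1).
3) (k + 2)*(k - 1)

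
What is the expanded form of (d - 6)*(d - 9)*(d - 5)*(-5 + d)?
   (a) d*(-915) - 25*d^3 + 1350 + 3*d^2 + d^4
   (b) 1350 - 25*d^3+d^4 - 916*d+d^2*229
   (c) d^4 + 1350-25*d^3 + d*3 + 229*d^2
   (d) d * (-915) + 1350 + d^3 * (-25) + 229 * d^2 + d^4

Expanding (d - 6)*(d - 9)*(d - 5)*(-5 + d):
= d * (-915) + 1350 + d^3 * (-25) + 229 * d^2 + d^4
d) d * (-915) + 1350 + d^3 * (-25) + 229 * d^2 + d^4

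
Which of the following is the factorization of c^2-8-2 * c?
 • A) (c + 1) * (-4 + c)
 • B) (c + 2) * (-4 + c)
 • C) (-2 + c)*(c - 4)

We need to factor c^2-8-2 * c.
The factored form is (c + 2) * (-4 + c).
B) (c + 2) * (-4 + c)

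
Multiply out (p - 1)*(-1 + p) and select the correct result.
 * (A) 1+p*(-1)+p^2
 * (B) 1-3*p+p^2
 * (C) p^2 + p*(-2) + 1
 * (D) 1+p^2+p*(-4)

Expanding (p - 1)*(-1 + p):
= p^2 + p*(-2) + 1
C) p^2 + p*(-2) + 1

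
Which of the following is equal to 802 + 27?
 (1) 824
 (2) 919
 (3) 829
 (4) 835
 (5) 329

802 + 27 = 829
3) 829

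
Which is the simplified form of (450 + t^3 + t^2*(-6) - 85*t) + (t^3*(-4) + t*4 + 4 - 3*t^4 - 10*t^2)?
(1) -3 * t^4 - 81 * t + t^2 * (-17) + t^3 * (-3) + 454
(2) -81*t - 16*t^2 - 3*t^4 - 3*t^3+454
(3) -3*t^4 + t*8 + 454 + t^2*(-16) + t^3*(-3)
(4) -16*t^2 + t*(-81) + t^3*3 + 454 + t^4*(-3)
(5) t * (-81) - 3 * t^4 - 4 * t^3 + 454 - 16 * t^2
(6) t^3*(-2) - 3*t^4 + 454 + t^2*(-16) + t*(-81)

Adding the polynomials and combining like terms:
(450 + t^3 + t^2*(-6) - 85*t) + (t^3*(-4) + t*4 + 4 - 3*t^4 - 10*t^2)
= -81*t - 16*t^2 - 3*t^4 - 3*t^3+454
2) -81*t - 16*t^2 - 3*t^4 - 3*t^3+454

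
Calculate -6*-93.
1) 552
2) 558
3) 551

-6 * -93 = 558
2) 558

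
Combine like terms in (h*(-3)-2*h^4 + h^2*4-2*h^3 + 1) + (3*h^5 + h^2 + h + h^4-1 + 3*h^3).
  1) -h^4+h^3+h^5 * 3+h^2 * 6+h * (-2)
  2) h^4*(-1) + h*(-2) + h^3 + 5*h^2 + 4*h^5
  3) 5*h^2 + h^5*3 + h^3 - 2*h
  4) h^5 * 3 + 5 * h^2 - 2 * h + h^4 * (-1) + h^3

Adding the polynomials and combining like terms:
(h*(-3) - 2*h^4 + h^2*4 - 2*h^3 + 1) + (3*h^5 + h^2 + h + h^4 - 1 + 3*h^3)
= h^5 * 3 + 5 * h^2 - 2 * h + h^4 * (-1) + h^3
4) h^5 * 3 + 5 * h^2 - 2 * h + h^4 * (-1) + h^3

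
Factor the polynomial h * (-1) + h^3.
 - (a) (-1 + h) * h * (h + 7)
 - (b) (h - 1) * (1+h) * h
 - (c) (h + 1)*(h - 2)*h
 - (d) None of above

We need to factor h * (-1) + h^3.
The factored form is (h - 1) * (1+h) * h.
b) (h - 1) * (1+h) * h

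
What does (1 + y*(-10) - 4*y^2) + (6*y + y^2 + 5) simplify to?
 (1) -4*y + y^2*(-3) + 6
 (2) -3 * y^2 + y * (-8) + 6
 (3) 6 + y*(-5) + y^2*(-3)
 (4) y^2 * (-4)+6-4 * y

Adding the polynomials and combining like terms:
(1 + y*(-10) - 4*y^2) + (6*y + y^2 + 5)
= -4*y + y^2*(-3) + 6
1) -4*y + y^2*(-3) + 6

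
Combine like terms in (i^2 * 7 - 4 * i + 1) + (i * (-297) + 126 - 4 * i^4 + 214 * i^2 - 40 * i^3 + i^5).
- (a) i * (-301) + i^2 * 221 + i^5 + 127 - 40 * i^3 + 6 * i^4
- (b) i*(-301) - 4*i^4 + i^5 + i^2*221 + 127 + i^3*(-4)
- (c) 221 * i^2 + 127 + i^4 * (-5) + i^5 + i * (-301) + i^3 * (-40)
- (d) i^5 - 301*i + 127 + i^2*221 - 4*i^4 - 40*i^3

Adding the polynomials and combining like terms:
(i^2*7 - 4*i + 1) + (i*(-297) + 126 - 4*i^4 + 214*i^2 - 40*i^3 + i^5)
= i^5 - 301*i + 127 + i^2*221 - 4*i^4 - 40*i^3
d) i^5 - 301*i + 127 + i^2*221 - 4*i^4 - 40*i^3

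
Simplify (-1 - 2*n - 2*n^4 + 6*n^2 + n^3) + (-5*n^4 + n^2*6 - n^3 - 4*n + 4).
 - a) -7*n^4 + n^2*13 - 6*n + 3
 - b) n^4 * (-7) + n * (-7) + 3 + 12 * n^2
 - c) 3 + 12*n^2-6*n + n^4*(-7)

Adding the polynomials and combining like terms:
(-1 - 2*n - 2*n^4 + 6*n^2 + n^3) + (-5*n^4 + n^2*6 - n^3 - 4*n + 4)
= 3 + 12*n^2-6*n + n^4*(-7)
c) 3 + 12*n^2-6*n + n^4*(-7)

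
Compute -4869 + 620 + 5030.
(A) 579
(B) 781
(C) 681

First: -4869 + 620 = -4249
Then: -4249 + 5030 = 781
B) 781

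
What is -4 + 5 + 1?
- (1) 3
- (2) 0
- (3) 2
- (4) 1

First: -4 + 5 = 1
Then: 1 + 1 = 2
3) 2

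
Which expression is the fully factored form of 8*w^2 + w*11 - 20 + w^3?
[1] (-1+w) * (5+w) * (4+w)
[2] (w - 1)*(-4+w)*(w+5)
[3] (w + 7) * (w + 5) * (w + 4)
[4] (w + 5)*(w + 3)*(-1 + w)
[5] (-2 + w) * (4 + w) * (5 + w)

We need to factor 8*w^2 + w*11 - 20 + w^3.
The factored form is (-1+w) * (5+w) * (4+w).
1) (-1+w) * (5+w) * (4+w)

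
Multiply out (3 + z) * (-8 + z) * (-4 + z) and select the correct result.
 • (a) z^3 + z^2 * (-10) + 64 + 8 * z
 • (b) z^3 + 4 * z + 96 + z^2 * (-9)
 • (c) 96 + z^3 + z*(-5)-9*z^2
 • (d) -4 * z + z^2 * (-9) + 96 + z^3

Expanding (3 + z) * (-8 + z) * (-4 + z):
= -4 * z + z^2 * (-9) + 96 + z^3
d) -4 * z + z^2 * (-9) + 96 + z^3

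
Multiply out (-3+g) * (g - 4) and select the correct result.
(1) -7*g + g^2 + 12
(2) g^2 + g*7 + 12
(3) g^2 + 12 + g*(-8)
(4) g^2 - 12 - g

Expanding (-3+g) * (g - 4):
= -7*g + g^2 + 12
1) -7*g + g^2 + 12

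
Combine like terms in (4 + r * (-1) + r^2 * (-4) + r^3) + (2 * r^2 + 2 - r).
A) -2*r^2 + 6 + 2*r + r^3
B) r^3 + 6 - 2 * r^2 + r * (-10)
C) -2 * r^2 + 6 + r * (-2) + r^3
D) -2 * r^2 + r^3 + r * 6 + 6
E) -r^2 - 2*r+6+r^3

Adding the polynomials and combining like terms:
(4 + r*(-1) + r^2*(-4) + r^3) + (2*r^2 + 2 - r)
= -2 * r^2 + 6 + r * (-2) + r^3
C) -2 * r^2 + 6 + r * (-2) + r^3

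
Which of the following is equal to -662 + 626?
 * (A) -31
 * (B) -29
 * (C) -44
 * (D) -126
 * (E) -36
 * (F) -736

-662 + 626 = -36
E) -36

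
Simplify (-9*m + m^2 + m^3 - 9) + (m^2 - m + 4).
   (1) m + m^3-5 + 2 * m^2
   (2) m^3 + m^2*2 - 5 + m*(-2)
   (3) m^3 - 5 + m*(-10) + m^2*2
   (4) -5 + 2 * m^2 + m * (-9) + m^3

Adding the polynomials and combining like terms:
(-9*m + m^2 + m^3 - 9) + (m^2 - m + 4)
= m^3 - 5 + m*(-10) + m^2*2
3) m^3 - 5 + m*(-10) + m^2*2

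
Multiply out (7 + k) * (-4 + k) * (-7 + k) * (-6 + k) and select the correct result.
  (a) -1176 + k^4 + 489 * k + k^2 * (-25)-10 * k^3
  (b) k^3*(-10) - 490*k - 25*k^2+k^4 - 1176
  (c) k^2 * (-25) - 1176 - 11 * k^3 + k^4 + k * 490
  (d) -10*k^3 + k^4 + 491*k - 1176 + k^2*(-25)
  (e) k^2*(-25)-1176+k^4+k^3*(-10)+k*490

Expanding (7 + k) * (-4 + k) * (-7 + k) * (-6 + k):
= k^2*(-25)-1176+k^4+k^3*(-10)+k*490
e) k^2*(-25)-1176+k^4+k^3*(-10)+k*490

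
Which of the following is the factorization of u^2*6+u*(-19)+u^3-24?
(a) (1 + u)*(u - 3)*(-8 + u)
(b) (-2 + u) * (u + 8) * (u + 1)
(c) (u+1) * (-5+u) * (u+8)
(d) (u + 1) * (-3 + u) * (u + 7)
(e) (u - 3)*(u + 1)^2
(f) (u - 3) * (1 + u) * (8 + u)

We need to factor u^2*6+u*(-19)+u^3-24.
The factored form is (u - 3) * (1 + u) * (8 + u).
f) (u - 3) * (1 + u) * (8 + u)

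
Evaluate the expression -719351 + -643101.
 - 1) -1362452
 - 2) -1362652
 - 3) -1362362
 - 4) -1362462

-719351 + -643101 = -1362452
1) -1362452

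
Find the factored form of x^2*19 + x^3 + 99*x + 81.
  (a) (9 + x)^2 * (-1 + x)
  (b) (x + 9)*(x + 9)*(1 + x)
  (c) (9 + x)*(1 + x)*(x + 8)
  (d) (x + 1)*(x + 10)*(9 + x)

We need to factor x^2*19 + x^3 + 99*x + 81.
The factored form is (x + 9)*(x + 9)*(1 + x).
b) (x + 9)*(x + 9)*(1 + x)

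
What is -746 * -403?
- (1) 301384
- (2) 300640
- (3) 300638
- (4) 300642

-746 * -403 = 300638
3) 300638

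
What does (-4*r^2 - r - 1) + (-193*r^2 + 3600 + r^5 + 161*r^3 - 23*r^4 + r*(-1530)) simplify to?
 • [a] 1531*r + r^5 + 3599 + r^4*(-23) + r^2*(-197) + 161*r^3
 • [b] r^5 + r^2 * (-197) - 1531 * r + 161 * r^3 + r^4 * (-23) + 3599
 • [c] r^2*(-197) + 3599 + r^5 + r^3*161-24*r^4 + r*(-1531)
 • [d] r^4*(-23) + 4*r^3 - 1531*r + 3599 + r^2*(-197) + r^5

Adding the polynomials and combining like terms:
(-4*r^2 - r - 1) + (-193*r^2 + 3600 + r^5 + 161*r^3 - 23*r^4 + r*(-1530))
= r^5 + r^2 * (-197) - 1531 * r + 161 * r^3 + r^4 * (-23) + 3599
b) r^5 + r^2 * (-197) - 1531 * r + 161 * r^3 + r^4 * (-23) + 3599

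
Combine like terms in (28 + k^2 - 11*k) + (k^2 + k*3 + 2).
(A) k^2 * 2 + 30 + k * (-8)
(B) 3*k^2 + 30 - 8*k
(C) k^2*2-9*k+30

Adding the polynomials and combining like terms:
(28 + k^2 - 11*k) + (k^2 + k*3 + 2)
= k^2 * 2 + 30 + k * (-8)
A) k^2 * 2 + 30 + k * (-8)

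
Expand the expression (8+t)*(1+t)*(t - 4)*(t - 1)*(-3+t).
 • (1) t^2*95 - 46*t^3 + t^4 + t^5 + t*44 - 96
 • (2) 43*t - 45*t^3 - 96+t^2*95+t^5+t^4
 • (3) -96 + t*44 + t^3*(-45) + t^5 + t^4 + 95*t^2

Expanding (8+t)*(1+t)*(t - 4)*(t - 1)*(-3+t):
= -96 + t*44 + t^3*(-45) + t^5 + t^4 + 95*t^2
3) -96 + t*44 + t^3*(-45) + t^5 + t^4 + 95*t^2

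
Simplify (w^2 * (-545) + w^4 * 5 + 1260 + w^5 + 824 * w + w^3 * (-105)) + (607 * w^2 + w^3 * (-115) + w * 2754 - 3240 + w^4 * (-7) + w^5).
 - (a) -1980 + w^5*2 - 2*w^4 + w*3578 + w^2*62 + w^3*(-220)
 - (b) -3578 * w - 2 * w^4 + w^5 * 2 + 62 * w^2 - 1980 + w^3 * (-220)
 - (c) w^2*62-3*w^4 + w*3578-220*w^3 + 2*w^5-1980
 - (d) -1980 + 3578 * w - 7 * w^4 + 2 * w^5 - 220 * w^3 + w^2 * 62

Adding the polynomials and combining like terms:
(w^2*(-545) + w^4*5 + 1260 + w^5 + 824*w + w^3*(-105)) + (607*w^2 + w^3*(-115) + w*2754 - 3240 + w^4*(-7) + w^5)
= -1980 + w^5*2 - 2*w^4 + w*3578 + w^2*62 + w^3*(-220)
a) -1980 + w^5*2 - 2*w^4 + w*3578 + w^2*62 + w^3*(-220)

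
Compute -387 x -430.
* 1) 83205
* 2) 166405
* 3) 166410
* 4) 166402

-387 * -430 = 166410
3) 166410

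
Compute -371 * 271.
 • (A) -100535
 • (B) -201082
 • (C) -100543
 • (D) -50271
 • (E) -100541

-371 * 271 = -100541
E) -100541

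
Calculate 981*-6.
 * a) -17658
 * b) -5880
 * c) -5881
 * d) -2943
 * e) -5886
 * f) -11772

981 * -6 = -5886
e) -5886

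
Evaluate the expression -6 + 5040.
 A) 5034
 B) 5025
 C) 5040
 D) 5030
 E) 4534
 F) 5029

-6 + 5040 = 5034
A) 5034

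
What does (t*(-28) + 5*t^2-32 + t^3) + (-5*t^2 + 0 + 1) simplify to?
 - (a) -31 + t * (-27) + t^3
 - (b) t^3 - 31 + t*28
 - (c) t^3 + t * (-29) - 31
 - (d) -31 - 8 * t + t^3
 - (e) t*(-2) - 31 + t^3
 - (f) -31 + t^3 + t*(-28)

Adding the polynomials and combining like terms:
(t*(-28) + 5*t^2 - 32 + t^3) + (-5*t^2 + 0 + 1)
= -31 + t^3 + t*(-28)
f) -31 + t^3 + t*(-28)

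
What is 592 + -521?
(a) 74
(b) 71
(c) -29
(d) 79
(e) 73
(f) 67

592 + -521 = 71
b) 71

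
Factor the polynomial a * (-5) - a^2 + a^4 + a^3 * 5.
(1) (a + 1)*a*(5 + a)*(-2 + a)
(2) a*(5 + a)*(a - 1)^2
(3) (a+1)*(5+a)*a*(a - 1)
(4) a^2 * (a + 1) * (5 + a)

We need to factor a * (-5) - a^2 + a^4 + a^3 * 5.
The factored form is (a+1)*(5+a)*a*(a - 1).
3) (a+1)*(5+a)*a*(a - 1)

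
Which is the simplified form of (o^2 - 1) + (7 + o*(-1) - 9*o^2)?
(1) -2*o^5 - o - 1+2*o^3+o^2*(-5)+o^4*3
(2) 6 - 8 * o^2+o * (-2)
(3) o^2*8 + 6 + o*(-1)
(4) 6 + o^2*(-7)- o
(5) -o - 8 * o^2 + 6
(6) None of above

Adding the polynomials and combining like terms:
(o^2 - 1) + (7 + o*(-1) - 9*o^2)
= -o - 8 * o^2 + 6
5) -o - 8 * o^2 + 6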